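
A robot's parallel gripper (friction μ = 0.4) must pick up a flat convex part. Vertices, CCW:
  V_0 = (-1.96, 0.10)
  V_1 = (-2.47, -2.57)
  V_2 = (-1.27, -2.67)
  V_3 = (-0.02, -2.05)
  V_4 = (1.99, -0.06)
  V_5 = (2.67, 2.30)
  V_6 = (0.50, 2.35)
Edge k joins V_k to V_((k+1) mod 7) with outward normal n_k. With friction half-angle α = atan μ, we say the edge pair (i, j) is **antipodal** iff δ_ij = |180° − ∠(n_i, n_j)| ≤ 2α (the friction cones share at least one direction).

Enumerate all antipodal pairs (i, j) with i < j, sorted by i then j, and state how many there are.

count = 7; pairs: (0,3), (0,4), (1,5), (2,5), (2,6), (3,6), (4,6)

α = atan 0.4 = 21.80°;  2α = 43.60°
n_0 = (-0.9822, +0.1876)
n_1 = (-0.0830, -0.9965)
n_2 = (+0.4443, -0.8959)
n_3 = (+0.7036, -0.7106)
n_4 = (+0.9609, -0.2769)
n_5 = (+0.0230, +0.9997)
n_6 = (-0.6749, +0.7379)
  (0,1): δ = 83.95°  ·
  (0,2): δ = 52.80°  ·
  (0,3): δ = 34.47°  ✓
  (0,4): δ = 5.26°  ✓
  (0,5): δ = 99.49°  ·
  (0,6): δ = 143.26°  ·
  (1,2): δ = 148.85°  ·
  (1,3): δ = 130.52°  ·
  (1,4): δ = 101.31°  ·
  (1,5): δ = 3.44°  ✓
  (1,6): δ = 47.21°  ·
  (2,3): δ = 161.67°  ·
  (2,4): δ = 132.45°  ·
  (2,5): δ = 27.70°  ✓
  (2,6): δ = 16.07°  ✓
  (3,4): δ = 150.79°  ·
  (3,5): δ = 46.03°  ·
  (3,6): δ = 2.27°  ✓
  (4,5): δ = 75.25°  ·
  (4,6): δ = 31.48°  ✓
  (5,6): δ = 136.23°  ·
antipodal pairs: 7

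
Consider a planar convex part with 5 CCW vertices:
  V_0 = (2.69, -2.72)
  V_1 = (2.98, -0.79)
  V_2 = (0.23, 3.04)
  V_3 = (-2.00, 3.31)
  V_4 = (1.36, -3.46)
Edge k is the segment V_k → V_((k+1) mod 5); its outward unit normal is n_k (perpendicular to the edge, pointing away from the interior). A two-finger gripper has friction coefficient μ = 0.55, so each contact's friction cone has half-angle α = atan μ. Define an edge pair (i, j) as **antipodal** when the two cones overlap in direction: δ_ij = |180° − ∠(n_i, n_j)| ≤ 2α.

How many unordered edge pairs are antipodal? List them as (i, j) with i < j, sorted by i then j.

count = 4; pairs: (0,3), (1,3), (2,3), (2,4)

α = atan 0.55 = 28.81°;  2α = 57.62°
n_0 = (+0.9889, -0.1486)
n_1 = (+0.8123, +0.5832)
n_2 = (+0.1202, +0.9927)
n_3 = (-0.8957, -0.4446)
n_4 = (+0.4862, -0.8738)
  (0,1): δ = 135.78°  ·
  (0,2): δ = 88.36°  ·
  (0,3): δ = 34.94°  ✓
  (0,4): δ = 127.64°  ·
  (1,2): δ = 132.58°  ·
  (1,3): δ = 9.28°  ✓
  (1,4): δ = 83.41°  ·
  (2,3): δ = 56.70°  ✓
  (2,4): δ = 35.99°  ✓
  (3,4): δ = 87.30°  ·
antipodal pairs: 4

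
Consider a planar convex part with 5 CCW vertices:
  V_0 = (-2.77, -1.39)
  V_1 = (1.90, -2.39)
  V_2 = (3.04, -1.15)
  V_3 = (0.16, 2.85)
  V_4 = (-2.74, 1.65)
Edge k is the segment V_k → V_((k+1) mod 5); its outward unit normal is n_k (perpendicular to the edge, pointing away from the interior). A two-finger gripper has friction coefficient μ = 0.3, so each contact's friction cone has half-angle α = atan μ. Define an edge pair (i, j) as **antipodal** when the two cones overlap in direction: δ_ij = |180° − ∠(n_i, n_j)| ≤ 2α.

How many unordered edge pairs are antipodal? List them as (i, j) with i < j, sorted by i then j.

α = atan 0.3 = 16.70°;  2α = 33.40°
n_0 = (-0.2094, -0.9778)
n_1 = (+0.7362, -0.6768)
n_2 = (+0.8115, +0.5843)
n_3 = (-0.3824, +0.9240)
n_4 = (-1.0000, +0.0099)
  (0,1): δ = 120.51°  ·
  (0,2): δ = 42.16°  ·
  (0,3): δ = 34.57°  ·
  (0,4): δ = 101.52°  ·
  (1,2): δ = 101.65°  ·
  (1,3): δ = 24.93°  ✓
  (1,4): δ = 42.03°  ·
  (2,3): δ = 103.27°  ·
  (2,4): δ = 36.32°  ·
  (3,4): δ = 113.04°  ·
antipodal pairs: 1

count = 1; pairs: (1,3)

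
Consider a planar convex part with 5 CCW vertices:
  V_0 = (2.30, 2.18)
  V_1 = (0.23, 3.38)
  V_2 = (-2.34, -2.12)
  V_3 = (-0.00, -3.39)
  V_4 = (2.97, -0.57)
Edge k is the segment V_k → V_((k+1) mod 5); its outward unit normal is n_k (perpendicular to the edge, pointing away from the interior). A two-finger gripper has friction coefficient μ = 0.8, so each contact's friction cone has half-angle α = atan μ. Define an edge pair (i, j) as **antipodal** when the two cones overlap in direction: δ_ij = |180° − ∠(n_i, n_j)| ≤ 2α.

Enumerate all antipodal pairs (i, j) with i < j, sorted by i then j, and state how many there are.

count = 5; pairs: (0,2), (0,3), (1,3), (1,4), (2,4)

α = atan 0.8 = 38.66°;  2α = 77.32°
n_0 = (+0.5015, +0.8651)
n_1 = (-0.9060, +0.4233)
n_2 = (-0.4770, -0.8789)
n_3 = (+0.6886, -0.7252)
n_4 = (+0.9716, +0.2367)
  (0,1): δ = 84.94°  ·
  (0,2): δ = 1.61°  ✓
  (0,3): δ = 73.62°  ✓
  (0,4): δ = 133.79°  ·
  (1,2): δ = 93.44°  ·
  (1,3): δ = 21.44°  ✓
  (1,4): δ = 38.74°  ✓
  (2,3): δ = 107.99°  ·
  (2,4): δ = 47.82°  ✓
  (3,4): δ = 119.82°  ·
antipodal pairs: 5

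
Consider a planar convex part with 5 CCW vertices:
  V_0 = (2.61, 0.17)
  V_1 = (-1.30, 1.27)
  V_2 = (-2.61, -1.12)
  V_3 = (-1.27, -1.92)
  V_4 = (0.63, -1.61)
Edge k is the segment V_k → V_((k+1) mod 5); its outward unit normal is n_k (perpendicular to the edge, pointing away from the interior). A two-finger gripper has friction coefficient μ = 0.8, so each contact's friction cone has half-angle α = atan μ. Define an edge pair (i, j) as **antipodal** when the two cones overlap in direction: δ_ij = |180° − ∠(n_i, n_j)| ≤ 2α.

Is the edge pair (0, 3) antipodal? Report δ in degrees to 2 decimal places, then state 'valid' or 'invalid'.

δ = 24.98°, valid

α = atan 0.8 = 38.66°;  2α = 77.32°
edge 0: e_0 = (-3.91, +1.10);  n_0 = (+0.2708, +0.9626)
edge 3: e_3 = (+1.90, +0.31);  n_3 = (+0.1610, -0.9869)
∠(n_0, n_3) = 155.02°
δ = |180° − 155.02°| = 24.98°
24.98° ≤ 2α = 77.32°  →  valid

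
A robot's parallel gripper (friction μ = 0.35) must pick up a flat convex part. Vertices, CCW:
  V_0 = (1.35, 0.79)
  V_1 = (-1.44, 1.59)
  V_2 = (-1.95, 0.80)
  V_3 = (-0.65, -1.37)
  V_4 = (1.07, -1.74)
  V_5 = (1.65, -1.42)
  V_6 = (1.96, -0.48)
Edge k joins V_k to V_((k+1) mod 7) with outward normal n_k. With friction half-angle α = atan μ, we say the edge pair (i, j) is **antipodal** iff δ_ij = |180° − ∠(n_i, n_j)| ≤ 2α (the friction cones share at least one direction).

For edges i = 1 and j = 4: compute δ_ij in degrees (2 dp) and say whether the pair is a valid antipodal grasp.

δ = 28.27°, valid

α = atan 0.35 = 19.29°;  2α = 38.58°
edge 1: e_1 = (-0.51, -0.79);  n_1 = (-0.8401, +0.5424)
edge 4: e_4 = (+0.58, +0.32);  n_4 = (+0.4831, -0.8756)
∠(n_1, n_4) = 151.73°
δ = |180° − 151.73°| = 28.27°
28.27° ≤ 2α = 38.58°  →  valid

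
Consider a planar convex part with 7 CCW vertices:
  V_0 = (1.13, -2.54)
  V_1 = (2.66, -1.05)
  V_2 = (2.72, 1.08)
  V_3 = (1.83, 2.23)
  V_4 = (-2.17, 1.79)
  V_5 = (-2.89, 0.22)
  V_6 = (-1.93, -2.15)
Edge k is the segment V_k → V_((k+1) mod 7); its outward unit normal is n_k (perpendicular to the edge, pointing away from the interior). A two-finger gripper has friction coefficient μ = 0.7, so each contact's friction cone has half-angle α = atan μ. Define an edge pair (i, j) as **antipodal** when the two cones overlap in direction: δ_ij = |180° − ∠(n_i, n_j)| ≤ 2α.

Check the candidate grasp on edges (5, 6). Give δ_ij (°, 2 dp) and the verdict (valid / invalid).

δ = 119.31°, invalid

α = atan 0.7 = 34.99°;  2α = 69.98°
edge 5: e_5 = (+0.96, -2.37);  n_5 = (-0.9268, -0.3754)
edge 6: e_6 = (+3.06, -0.39);  n_6 = (-0.1264, -0.9920)
∠(n_5, n_6) = 60.69°
δ = |180° − 60.69°| = 119.31°
119.31° > 2α = 69.98°  →  invalid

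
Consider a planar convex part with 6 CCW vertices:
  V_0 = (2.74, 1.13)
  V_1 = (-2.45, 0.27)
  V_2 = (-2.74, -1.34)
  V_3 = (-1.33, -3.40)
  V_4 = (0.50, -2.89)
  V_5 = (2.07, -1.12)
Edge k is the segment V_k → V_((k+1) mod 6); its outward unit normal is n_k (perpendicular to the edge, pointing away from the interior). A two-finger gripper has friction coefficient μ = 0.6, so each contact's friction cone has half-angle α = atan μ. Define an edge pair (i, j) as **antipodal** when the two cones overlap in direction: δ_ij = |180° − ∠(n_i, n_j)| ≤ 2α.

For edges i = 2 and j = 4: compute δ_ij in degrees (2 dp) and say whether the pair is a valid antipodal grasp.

δ = 75.96°, invalid

α = atan 0.6 = 30.96°;  2α = 61.93°
edge 2: e_2 = (+1.41, -2.06);  n_2 = (-0.8252, -0.5648)
edge 4: e_4 = (+1.57, +1.77);  n_4 = (+0.7481, -0.6636)
∠(n_2, n_4) = 104.04°
δ = |180° − 104.04°| = 75.96°
75.96° > 2α = 61.93°  →  invalid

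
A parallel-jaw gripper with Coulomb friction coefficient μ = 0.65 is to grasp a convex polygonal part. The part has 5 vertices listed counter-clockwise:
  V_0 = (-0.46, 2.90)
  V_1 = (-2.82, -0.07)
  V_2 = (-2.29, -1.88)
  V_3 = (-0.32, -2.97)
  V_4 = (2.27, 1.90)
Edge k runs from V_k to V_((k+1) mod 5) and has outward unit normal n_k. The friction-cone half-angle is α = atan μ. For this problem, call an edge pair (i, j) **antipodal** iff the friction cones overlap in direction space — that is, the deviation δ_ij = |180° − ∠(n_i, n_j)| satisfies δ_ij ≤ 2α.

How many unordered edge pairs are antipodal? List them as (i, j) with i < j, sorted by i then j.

α = atan 0.65 = 33.02°;  2α = 66.05°
n_0 = (-0.7829, +0.6221)
n_1 = (-0.9597, -0.2810)
n_2 = (-0.4841, -0.8750)
n_3 = (+0.8829, -0.4696)
n_4 = (+0.3440, +0.9390)
  (0,1): δ = 125.21°  ·
  (0,2): δ = 80.48°  ·
  (0,3): δ = 10.47°  ✓
  (0,4): δ = 108.35°  ·
  (1,2): δ = 135.28°  ·
  (1,3): δ = 44.33°  ✓
  (1,4): δ = 53.56°  ✓
  (2,3): δ = 89.05°  ·
  (2,4): δ = 8.84°  ✓
  (3,4): δ = 82.11°  ·
antipodal pairs: 4

count = 4; pairs: (0,3), (1,3), (1,4), (2,4)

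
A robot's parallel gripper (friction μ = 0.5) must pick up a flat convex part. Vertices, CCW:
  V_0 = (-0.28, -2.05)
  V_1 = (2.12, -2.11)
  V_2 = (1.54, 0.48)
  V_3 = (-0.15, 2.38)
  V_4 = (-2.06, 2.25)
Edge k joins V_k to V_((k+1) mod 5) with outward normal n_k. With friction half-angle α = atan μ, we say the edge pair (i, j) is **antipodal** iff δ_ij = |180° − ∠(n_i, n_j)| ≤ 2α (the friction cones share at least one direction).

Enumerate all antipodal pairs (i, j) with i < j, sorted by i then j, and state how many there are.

count = 4; pairs: (0,2), (0,3), (1,4), (2,4)

α = atan 0.5 = 26.57°;  2α = 53.13°
n_0 = (-0.0250, -0.9997)
n_1 = (+0.9758, +0.2185)
n_2 = (+0.7472, +0.6646)
n_3 = (-0.0679, +0.9977)
n_4 = (-0.9240, -0.3825)
  (0,1): δ = 75.95°  ·
  (0,2): δ = 46.92°  ✓
  (0,3): δ = 5.33°  ✓
  (0,4): δ = 113.92°  ·
  (1,2): δ = 150.97°  ·
  (1,3): δ = 98.73°  ·
  (1,4): δ = 9.86°  ✓
  (2,3): δ = 127.76°  ·
  (2,4): δ = 19.16°  ✓
  (3,4): δ = 71.41°  ·
antipodal pairs: 4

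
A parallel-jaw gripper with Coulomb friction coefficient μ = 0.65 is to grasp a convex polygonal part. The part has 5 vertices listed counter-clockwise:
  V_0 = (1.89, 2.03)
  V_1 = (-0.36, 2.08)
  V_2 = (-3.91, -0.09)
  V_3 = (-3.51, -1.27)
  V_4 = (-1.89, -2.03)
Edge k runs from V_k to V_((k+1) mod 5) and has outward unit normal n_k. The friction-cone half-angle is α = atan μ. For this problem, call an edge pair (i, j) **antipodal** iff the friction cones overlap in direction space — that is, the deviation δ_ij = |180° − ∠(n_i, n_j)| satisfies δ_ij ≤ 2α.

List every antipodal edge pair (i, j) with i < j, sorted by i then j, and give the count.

count = 5; pairs: (0,3), (0,4), (1,3), (1,4), (2,4)

α = atan 0.65 = 33.02°;  2α = 66.05°
n_0 = (+0.0222, +0.9998)
n_1 = (-0.5215, +0.8532)
n_2 = (-0.9471, -0.3210)
n_3 = (-0.4247, -0.9053)
n_4 = (+0.7319, -0.6814)
  (0,1): δ = 147.29°  ·
  (0,2): δ = 70.00°  ·
  (0,3): δ = 23.86°  ✓
  (0,4): δ = 48.32°  ✓
  (1,2): δ = 102.71°  ·
  (1,3): δ = 56.57°  ✓
  (1,4): δ = 15.61°  ✓
  (2,3): δ = 133.86°  ·
  (2,4): δ = 61.68°  ✓
  (3,4): δ = 107.82°  ·
antipodal pairs: 5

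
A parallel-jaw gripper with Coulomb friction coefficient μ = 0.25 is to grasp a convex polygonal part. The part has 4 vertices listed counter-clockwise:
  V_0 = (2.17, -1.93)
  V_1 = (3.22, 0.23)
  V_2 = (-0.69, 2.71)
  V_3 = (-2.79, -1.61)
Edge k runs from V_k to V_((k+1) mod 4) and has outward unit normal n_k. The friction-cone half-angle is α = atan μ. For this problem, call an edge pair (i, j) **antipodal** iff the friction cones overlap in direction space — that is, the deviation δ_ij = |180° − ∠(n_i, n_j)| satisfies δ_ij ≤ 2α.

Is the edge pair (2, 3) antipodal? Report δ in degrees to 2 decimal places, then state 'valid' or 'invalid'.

α = atan 0.25 = 14.04°;  2α = 28.07°
edge 2: e_2 = (-2.10, -4.32);  n_2 = (-0.8994, +0.4372)
edge 3: e_3 = (+4.96, -0.32);  n_3 = (-0.0644, -0.9979)
∠(n_2, n_3) = 112.23°
δ = |180° − 112.23°| = 67.77°
67.77° > 2α = 28.07°  →  invalid

δ = 67.77°, invalid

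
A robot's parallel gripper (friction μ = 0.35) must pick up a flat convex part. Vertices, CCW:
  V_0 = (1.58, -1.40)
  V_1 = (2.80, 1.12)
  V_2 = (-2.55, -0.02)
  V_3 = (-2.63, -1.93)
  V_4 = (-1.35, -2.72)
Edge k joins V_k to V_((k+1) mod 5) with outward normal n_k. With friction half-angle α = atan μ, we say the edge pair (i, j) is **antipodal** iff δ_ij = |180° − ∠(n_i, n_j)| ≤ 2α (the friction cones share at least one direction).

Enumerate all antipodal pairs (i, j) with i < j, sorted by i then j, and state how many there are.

count = 2; pairs: (0,2), (1,4)

α = atan 0.35 = 19.29°;  2α = 38.58°
n_0 = (+0.9001, -0.4357)
n_1 = (-0.2084, +0.9780)
n_2 = (-0.9991, +0.0418)
n_3 = (-0.5252, -0.8510)
n_4 = (+0.4108, -0.9117)
  (0,1): δ = 52.14°  ·
  (0,2): δ = 23.43°  ✓
  (0,3): δ = 84.15°  ·
  (0,4): δ = 140.09°  ·
  (1,2): δ = 104.43°  ·
  (1,3): δ = 43.71°  ·
  (1,4): δ = 12.22°  ✓
  (2,3): δ = 119.28°  ·
  (2,4): δ = 63.35°  ·
  (3,4): δ = 124.07°  ·
antipodal pairs: 2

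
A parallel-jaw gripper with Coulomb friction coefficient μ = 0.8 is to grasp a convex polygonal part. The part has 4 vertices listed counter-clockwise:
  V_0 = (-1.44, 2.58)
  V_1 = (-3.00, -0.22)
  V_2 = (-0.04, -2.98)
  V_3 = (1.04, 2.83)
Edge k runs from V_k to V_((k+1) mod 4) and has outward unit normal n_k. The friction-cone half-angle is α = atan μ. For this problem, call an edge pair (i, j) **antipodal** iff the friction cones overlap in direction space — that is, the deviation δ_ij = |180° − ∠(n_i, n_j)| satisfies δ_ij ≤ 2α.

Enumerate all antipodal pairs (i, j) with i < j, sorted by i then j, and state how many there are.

count = 4; pairs: (0,2), (1,2), (1,3), (2,3)

α = atan 0.8 = 38.66°;  2α = 77.32°
n_0 = (-0.8736, +0.4867)
n_1 = (-0.6820, -0.7314)
n_2 = (+0.9832, -0.1828)
n_3 = (-0.1003, +0.9950)
  (0,1): δ = 103.87°  ·
  (0,2): δ = 18.59°  ✓
  (0,3): δ = 124.88°  ·
  (1,2): δ = 57.53°  ✓
  (1,3): δ = 48.75°  ✓
  (2,3): δ = 73.71°  ✓
antipodal pairs: 4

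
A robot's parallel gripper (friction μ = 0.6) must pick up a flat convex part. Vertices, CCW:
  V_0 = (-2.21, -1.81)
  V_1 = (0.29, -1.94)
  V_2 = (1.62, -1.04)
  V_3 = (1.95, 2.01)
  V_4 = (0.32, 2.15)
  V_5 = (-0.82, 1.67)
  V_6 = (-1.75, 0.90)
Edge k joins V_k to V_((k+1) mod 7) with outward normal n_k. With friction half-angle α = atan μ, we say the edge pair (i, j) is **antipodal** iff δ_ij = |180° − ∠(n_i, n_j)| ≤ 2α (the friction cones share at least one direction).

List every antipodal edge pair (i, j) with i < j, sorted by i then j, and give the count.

α = atan 0.6 = 30.96°;  2α = 61.93°
n_0 = (-0.0519, -0.9987)
n_1 = (+0.5604, -0.8282)
n_2 = (+0.9942, -0.1076)
n_3 = (+0.0856, +0.9963)
n_4 = (-0.3881, +0.9216)
n_5 = (-0.6377, +0.7703)
n_6 = (-0.9859, +0.1673)
  (0,1): δ = 142.94°  ·
  (0,2): δ = 93.20°  ·
  (0,3): δ = 1.93°  ✓
  (0,4): δ = 25.81°  ✓
  (0,5): δ = 42.60°  ✓
  (0,6): δ = 83.34°  ·
  (1,2): δ = 130.26°  ·
  (1,3): δ = 38.99°  ✓
  (1,4): δ = 11.25°  ✓
  (1,5): δ = 5.54°  ✓
  (1,6): δ = 46.28°  ✓
  (2,3): δ = 88.73°  ·
  (2,4): δ = 60.99°  ✓
  (2,5): δ = 44.20°  ✓
  (2,6): δ = 3.46°  ✓
  (3,4): δ = 152.26°  ·
  (3,5): δ = 135.47°  ·
  (3,6): δ = 94.72°  ·
  (4,5): δ = 163.21°  ·
  (4,6): δ = 122.47°  ·
  (5,6): δ = 139.26°  ·
antipodal pairs: 10

count = 10; pairs: (0,3), (0,4), (0,5), (1,3), (1,4), (1,5), (1,6), (2,4), (2,5), (2,6)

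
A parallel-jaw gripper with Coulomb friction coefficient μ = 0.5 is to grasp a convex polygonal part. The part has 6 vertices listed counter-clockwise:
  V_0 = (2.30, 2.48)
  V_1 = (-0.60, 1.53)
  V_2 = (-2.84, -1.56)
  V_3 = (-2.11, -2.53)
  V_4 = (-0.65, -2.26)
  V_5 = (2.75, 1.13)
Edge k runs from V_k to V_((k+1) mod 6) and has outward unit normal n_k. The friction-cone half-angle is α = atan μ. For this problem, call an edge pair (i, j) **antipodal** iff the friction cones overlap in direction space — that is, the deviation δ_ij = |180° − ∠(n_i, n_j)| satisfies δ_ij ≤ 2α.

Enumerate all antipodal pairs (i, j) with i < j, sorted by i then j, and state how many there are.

count = 5; pairs: (0,3), (0,4), (1,3), (1,4), (2,5)

α = atan 0.5 = 26.57°;  2α = 53.13°
n_0 = (-0.3113, +0.9503)
n_1 = (-0.8096, +0.5869)
n_2 = (-0.7990, -0.6013)
n_3 = (+0.1818, -0.9833)
n_4 = (+0.7061, -0.7081)
n_5 = (+0.9487, +0.3162)
  (0,1): δ = 144.08°  ·
  (0,2): δ = 71.17°  ·
  (0,3): δ = 7.66°  ✓
  (0,4): δ = 26.78°  ✓
  (0,5): δ = 90.30°  ·
  (1,2): δ = 107.10°  ·
  (1,3): δ = 43.58°  ✓
  (1,4): δ = 9.15°  ✓
  (1,5): δ = 54.37°  ·
  (2,3): δ = 116.49°  ·
  (2,4): δ = 82.05°  ·
  (2,5): δ = 18.53°  ✓
  (3,4): δ = 145.56°  ·
  (3,5): δ = 82.04°  ·
  (4,5): δ = 116.48°  ·
antipodal pairs: 5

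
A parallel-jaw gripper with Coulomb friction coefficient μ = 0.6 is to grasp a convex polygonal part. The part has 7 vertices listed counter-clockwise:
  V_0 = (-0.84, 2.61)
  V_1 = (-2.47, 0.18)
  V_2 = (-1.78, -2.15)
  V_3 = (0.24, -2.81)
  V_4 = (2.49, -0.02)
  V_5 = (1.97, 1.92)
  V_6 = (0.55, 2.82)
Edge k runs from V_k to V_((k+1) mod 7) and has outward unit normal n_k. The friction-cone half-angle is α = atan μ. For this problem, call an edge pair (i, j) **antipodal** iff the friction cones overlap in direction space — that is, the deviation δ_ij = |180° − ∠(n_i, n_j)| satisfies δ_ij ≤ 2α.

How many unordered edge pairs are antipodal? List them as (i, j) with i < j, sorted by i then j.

count = 9; pairs: (0,3), (0,4), (1,3), (1,4), (1,5), (2,4), (2,5), (2,6), (3,6)

α = atan 0.6 = 30.96°;  2α = 61.93°
n_0 = (-0.8305, +0.5571)
n_1 = (-0.9588, -0.2839)
n_2 = (-0.3106, -0.9505)
n_3 = (+0.7784, -0.6278)
n_4 = (+0.9659, +0.2589)
n_5 = (+0.5353, +0.8446)
n_6 = (-0.1494, +0.9888)
  (0,1): δ = 129.65°  ·
  (0,2): δ = 74.24°  ·
  (0,3): δ = 5.03°  ✓
  (0,4): δ = 48.86°  ✓
  (0,5): δ = 91.49°  ·
  (0,6): δ = 132.44°  ·
  (1,2): δ = 124.59°  ·
  (1,3): δ = 55.38°  ✓
  (1,4): δ = 1.49°  ✓
  (1,5): δ = 41.14°  ✓
  (1,6): δ = 82.10°  ·
  (2,3): δ = 110.79°  ·
  (2,4): δ = 56.90°  ✓
  (2,5): δ = 14.27°  ✓
  (2,6): δ = 26.69°  ✓
  (3,4): δ = 126.11°  ·
  (3,5): δ = 83.48°  ·
  (3,6): δ = 42.52°  ✓
  (4,5): δ = 137.37°  ·
  (4,6): δ = 96.41°  ·
  (5,6): δ = 139.04°  ·
antipodal pairs: 9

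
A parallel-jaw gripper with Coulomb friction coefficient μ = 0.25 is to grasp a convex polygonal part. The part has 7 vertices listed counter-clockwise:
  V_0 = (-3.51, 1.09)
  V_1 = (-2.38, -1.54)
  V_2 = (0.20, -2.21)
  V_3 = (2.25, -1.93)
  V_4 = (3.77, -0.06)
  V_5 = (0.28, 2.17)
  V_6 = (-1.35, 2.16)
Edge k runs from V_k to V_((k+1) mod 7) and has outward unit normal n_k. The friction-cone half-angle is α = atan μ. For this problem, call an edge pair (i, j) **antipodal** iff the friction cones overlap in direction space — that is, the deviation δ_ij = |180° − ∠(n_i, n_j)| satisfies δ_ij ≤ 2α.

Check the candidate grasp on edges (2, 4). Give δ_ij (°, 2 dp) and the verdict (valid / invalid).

δ = 40.35°, invalid

α = atan 0.25 = 14.04°;  2α = 28.07°
edge 2: e_2 = (+2.05, +0.28);  n_2 = (+0.1353, -0.9908)
edge 4: e_4 = (-3.49, +2.23);  n_4 = (+0.5384, +0.8427)
∠(n_2, n_4) = 139.65°
δ = |180° − 139.65°| = 40.35°
40.35° > 2α = 28.07°  →  invalid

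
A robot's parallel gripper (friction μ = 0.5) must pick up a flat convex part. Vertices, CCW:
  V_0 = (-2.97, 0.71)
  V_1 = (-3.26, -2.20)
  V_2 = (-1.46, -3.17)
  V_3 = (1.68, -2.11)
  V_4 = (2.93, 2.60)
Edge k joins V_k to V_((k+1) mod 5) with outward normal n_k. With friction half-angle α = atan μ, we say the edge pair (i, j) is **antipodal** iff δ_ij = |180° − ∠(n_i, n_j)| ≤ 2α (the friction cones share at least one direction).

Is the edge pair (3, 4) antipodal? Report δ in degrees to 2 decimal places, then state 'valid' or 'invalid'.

α = atan 0.5 = 26.57°;  2α = 53.13°
edge 3: e_3 = (+1.25, +4.71);  n_3 = (+0.9665, -0.2565)
edge 4: e_4 = (-5.90, -1.89);  n_4 = (-0.3051, +0.9523)
∠(n_3, n_4) = 122.63°
δ = |180° − 122.63°| = 57.37°
57.37° > 2α = 53.13°  →  invalid

δ = 57.37°, invalid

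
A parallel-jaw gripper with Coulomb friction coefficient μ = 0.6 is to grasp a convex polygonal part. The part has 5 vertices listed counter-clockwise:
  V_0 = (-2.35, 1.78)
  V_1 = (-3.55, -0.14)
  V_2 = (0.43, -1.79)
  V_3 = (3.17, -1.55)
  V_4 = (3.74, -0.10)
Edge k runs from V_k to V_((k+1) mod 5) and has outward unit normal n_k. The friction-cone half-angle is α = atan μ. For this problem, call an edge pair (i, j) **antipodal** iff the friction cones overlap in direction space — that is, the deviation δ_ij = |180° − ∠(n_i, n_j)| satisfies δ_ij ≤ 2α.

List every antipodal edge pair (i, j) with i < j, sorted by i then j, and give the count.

α = atan 0.6 = 30.96°;  2α = 61.93°
n_0 = (-0.8480, +0.5300)
n_1 = (-0.3830, -0.9238)
n_2 = (+0.0873, -0.9962)
n_3 = (+0.9307, -0.3659)
n_4 = (+0.2950, +0.9555)
  (0,1): δ = 80.51°  ·
  (0,2): δ = 52.99°  ✓
  (0,3): δ = 10.55°  ✓
  (0,4): δ = 104.85°  ·
  (1,2): δ = 152.48°  ·
  (1,3): δ = 88.94°  ·
  (1,4): δ = 5.36°  ✓
  (2,3): δ = 116.47°  ·
  (2,4): δ = 22.16°  ✓
  (3,4): δ = 85.70°  ·
antipodal pairs: 4

count = 4; pairs: (0,2), (0,3), (1,4), (2,4)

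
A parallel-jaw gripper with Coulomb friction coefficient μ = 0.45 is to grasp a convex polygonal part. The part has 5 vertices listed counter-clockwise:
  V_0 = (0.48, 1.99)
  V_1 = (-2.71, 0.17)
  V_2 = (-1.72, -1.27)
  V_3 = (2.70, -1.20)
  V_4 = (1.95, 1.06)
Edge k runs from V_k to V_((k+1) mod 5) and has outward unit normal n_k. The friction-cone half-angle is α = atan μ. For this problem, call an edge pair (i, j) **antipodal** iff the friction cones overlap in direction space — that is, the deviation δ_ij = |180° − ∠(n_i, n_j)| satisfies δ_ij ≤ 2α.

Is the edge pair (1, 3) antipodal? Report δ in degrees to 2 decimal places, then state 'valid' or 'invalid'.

δ = 16.15°, valid

α = atan 0.45 = 24.23°;  2α = 48.46°
edge 1: e_1 = (+0.99, -1.44);  n_1 = (-0.8240, -0.5665)
edge 3: e_3 = (-0.75, +2.26);  n_3 = (+0.9491, +0.3150)
∠(n_1, n_3) = 163.85°
δ = |180° − 163.85°| = 16.15°
16.15° ≤ 2α = 48.46°  →  valid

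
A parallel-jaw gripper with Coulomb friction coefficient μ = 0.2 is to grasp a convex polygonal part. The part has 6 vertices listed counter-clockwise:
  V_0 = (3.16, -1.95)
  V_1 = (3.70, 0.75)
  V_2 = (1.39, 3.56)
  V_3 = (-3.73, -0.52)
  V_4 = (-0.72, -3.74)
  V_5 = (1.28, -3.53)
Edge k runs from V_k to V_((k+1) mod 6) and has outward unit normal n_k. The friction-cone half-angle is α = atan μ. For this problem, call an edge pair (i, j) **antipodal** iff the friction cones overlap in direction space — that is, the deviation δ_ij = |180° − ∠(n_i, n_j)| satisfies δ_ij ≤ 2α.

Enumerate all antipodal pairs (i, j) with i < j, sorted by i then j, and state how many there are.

count = 2; pairs: (1,3), (2,5)

α = atan 0.2 = 11.31°;  2α = 22.62°
n_0 = (+0.9806, -0.1961)
n_1 = (+0.7725, +0.6350)
n_2 = (-0.6232, +0.7821)
n_3 = (-0.7305, -0.6829)
n_4 = (+0.1044, -0.9945)
n_5 = (+0.6434, -0.7655)
  (0,1): δ = 129.27°  ·
  (0,2): δ = 40.14°  ·
  (0,3): δ = 54.38°  ·
  (0,4): δ = 107.30°  ·
  (0,5): δ = 141.35°  ·
  (1,2): δ = 90.87°  ·
  (1,3): δ = 3.65°  ✓
  (1,4): δ = 56.57°  ·
  (1,5): δ = 90.62°  ·
  (2,3): δ = 85.48°  ·
  (2,4): δ = 32.56°  ·
  (2,5): δ = 1.49°  ✓
  (3,4): δ = 127.08°  ·
  (3,5): δ = 93.02°  ·
  (4,5): δ = 145.95°  ·
antipodal pairs: 2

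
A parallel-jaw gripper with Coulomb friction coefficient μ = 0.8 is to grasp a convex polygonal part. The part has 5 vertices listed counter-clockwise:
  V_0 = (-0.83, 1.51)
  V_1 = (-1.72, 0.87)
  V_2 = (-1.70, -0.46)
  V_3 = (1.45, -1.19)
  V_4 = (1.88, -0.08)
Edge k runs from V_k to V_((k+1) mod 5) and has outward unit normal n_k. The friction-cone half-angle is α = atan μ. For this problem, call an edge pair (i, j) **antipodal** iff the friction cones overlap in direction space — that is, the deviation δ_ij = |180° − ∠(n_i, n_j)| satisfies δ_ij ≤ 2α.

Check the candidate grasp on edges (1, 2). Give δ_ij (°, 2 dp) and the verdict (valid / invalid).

α = atan 0.8 = 38.66°;  2α = 77.32°
edge 1: e_1 = (+0.02, -1.33);  n_1 = (-0.9999, -0.0150)
edge 2: e_2 = (+3.15, -0.73);  n_2 = (-0.2258, -0.9742)
∠(n_1, n_2) = 76.09°
δ = |180° − 76.09°| = 103.91°
103.91° > 2α = 77.32°  →  invalid

δ = 103.91°, invalid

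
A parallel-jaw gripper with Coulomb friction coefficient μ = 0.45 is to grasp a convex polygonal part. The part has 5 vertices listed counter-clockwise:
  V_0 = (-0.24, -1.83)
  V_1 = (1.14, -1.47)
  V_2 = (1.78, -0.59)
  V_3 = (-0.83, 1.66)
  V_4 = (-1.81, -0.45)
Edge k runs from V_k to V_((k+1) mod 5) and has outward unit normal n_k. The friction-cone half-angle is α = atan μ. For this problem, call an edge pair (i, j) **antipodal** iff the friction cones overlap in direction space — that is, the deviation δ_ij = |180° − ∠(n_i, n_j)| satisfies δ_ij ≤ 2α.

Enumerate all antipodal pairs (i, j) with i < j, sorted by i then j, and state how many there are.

count = 2; pairs: (1,3), (2,4)

α = atan 0.45 = 24.23°;  2α = 48.46°
n_0 = (+0.2524, -0.9676)
n_1 = (+0.8087, -0.5882)
n_2 = (+0.6529, +0.7574)
n_3 = (-0.9070, +0.4212)
n_4 = (-0.6602, -0.7511)
  (0,1): δ = 140.65°  ·
  (0,2): δ = 55.38°  ·
  (0,3): δ = 50.47°  ·
  (0,4): δ = 124.06°  ·
  (1,2): δ = 94.74°  ·
  (1,3): δ = 11.11°  ✓
  (1,4): δ = 84.71°  ·
  (2,3): δ = 74.15°  ·
  (2,4): δ = 0.55°  ✓
  (3,4): δ = 106.40°  ·
antipodal pairs: 2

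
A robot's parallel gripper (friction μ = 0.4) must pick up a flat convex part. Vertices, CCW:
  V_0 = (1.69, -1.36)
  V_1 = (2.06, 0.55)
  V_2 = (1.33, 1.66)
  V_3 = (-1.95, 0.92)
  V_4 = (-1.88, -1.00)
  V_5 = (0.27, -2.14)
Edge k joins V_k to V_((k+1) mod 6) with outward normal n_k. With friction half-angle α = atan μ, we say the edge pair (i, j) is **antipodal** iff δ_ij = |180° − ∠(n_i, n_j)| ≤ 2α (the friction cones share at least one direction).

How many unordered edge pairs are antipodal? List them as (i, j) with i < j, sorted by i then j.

α = atan 0.4 = 21.80°;  2α = 43.60°
n_0 = (+0.9817, -0.1902)
n_1 = (+0.8355, +0.5495)
n_2 = (-0.2201, +0.9755)
n_3 = (-0.9993, -0.0364)
n_4 = (-0.4685, -0.8835)
n_5 = (+0.4814, -0.8765)
  (0,1): δ = 135.71°  ·
  (0,2): δ = 66.32°  ·
  (0,3): δ = 13.05°  ✓
  (0,4): δ = 73.03°  ·
  (0,5): δ = 129.74°  ·
  (1,2): δ = 110.62°  ·
  (1,3): δ = 31.24°  ✓
  (1,4): δ = 28.73°  ✓
  (1,5): δ = 85.45°  ·
  (2,3): δ = 100.63°  ·
  (2,4): δ = 40.65°  ✓
  (2,5): δ = 16.07°  ✓
  (3,4): δ = 120.02°  ·
  (3,5): δ = 63.31°  ·
  (4,5): δ = 123.29°  ·
antipodal pairs: 5

count = 5; pairs: (0,3), (1,3), (1,4), (2,4), (2,5)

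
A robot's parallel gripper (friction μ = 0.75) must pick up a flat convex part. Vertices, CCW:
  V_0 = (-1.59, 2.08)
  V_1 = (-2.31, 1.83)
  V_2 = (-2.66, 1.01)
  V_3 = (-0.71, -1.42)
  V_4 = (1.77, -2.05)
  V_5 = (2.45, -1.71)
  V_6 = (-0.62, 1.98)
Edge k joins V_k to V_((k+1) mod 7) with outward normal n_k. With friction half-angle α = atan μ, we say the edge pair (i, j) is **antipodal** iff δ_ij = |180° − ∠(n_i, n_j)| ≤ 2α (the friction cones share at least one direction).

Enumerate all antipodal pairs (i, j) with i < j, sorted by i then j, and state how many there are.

count = 10; pairs: (0,2), (0,3), (0,4), (1,4), (1,5), (2,5), (2,6), (3,5), (3,6), (4,6)

α = atan 0.75 = 36.87°;  2α = 73.74°
n_0 = (-0.3280, +0.9447)
n_1 = (-0.9197, +0.3926)
n_2 = (-0.7799, -0.6259)
n_3 = (-0.2462, -0.9692)
n_4 = (+0.4472, -0.8944)
n_5 = (+0.7687, +0.6396)
n_6 = (+0.1025, +0.9947)
  (0,1): δ = 132.26°  ·
  (0,2): δ = 70.40°  ✓
  (0,3): δ = 33.40°  ✓
  (0,4): δ = 7.42°  ✓
  (0,5): δ = 110.61°  ·
  (0,6): δ = 154.97°  ·
  (1,2): δ = 118.14°  ·
  (1,3): δ = 81.14°  ·
  (1,4): δ = 40.32°  ✓
  (1,5): δ = 62.87°  ✓
  (1,6): δ = 107.23°  ·
  (2,3): δ = 143.00°  ·
  (2,4): δ = 102.18°  ·
  (2,5): δ = 1.01°  ✓
  (2,6): δ = 45.37°  ✓
  (3,4): δ = 139.18°  ·
  (3,5): δ = 35.99°  ✓
  (3,6): δ = 8.37°  ✓
  (4,5): δ = 76.81°  ·
  (4,6): δ = 32.45°  ✓
  (5,6): δ = 135.65°  ·
antipodal pairs: 10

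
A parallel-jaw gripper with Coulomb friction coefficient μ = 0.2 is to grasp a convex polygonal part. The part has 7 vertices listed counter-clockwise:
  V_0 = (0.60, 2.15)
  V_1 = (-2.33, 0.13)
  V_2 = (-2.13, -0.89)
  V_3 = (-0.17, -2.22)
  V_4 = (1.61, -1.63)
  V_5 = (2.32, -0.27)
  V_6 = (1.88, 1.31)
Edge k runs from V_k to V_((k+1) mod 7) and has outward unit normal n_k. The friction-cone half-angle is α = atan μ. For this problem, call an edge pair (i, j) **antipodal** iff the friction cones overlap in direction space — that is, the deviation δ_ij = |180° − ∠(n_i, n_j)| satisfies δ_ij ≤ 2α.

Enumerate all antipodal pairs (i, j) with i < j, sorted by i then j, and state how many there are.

α = atan 0.2 = 11.31°;  2α = 22.62°
n_0 = (-0.5676, +0.8233)
n_1 = (-0.9813, -0.1924)
n_2 = (-0.5615, -0.8275)
n_3 = (+0.3146, -0.9492)
n_4 = (+0.8865, -0.4628)
n_5 = (+0.9633, +0.2683)
n_6 = (+0.5487, +0.8360)
  (0,1): δ = 113.49°  ·
  (0,2): δ = 68.74°  ·
  (0,3): δ = 16.24°  ✓
  (0,4): δ = 27.85°  ·
  (0,5): δ = 70.98°  ·
  (0,6): δ = 112.14°  ·
  (1,2): δ = 135.25°  ·
  (1,3): δ = 82.76°  ·
  (1,4): δ = 38.66°  ·
  (1,5): δ = 4.47°  ✓
  (1,6): δ = 45.63°  ·
  (2,3): δ = 127.50°  ·
  (2,4): δ = 83.41°  ·
  (2,5): δ = 40.28°  ·
  (2,6): δ = 0.88°  ✓
  (3,4): δ = 135.91°  ·
  (3,5): δ = 92.78°  ·
  (3,6): δ = 51.61°  ·
  (4,5): δ = 136.87°  ·
  (4,6): δ = 95.71°  ·
  (5,6): δ = 138.84°  ·
antipodal pairs: 3

count = 3; pairs: (0,3), (1,5), (2,6)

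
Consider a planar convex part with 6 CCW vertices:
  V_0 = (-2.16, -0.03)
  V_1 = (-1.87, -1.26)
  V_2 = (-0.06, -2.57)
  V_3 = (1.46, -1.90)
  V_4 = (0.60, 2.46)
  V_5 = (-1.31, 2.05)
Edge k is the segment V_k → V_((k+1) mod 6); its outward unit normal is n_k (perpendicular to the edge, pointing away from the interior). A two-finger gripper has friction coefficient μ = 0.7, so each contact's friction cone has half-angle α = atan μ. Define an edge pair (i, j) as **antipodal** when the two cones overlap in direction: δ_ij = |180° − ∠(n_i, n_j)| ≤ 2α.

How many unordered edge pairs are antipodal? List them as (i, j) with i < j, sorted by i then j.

count = 6; pairs: (0,3), (1,3), (1,4), (2,4), (2,5), (3,5)

α = atan 0.7 = 34.99°;  2α = 69.98°
n_0 = (-0.9733, -0.2295)
n_1 = (-0.5863, -0.8101)
n_2 = (+0.4033, -0.9150)
n_3 = (+0.9811, +0.1935)
n_4 = (-0.2099, +0.9777)
n_5 = (-0.9257, +0.3783)
  (0,1): δ = 139.16°  ·
  (0,2): δ = 79.48°  ·
  (0,3): δ = 2.11°  ✓
  (0,4): δ = 88.85°  ·
  (0,5): δ = 144.51°  ·
  (1,2): δ = 120.32°  ·
  (1,3): δ = 42.95°  ✓
  (1,4): δ = 48.01°  ✓
  (1,5): δ = 103.67°  ·
  (2,3): δ = 102.63°  ·
  (2,4): δ = 11.67°  ✓
  (2,5): δ = 43.99°  ✓
  (3,4): δ = 89.04°  ·
  (3,5): δ = 33.39°  ✓
  (4,5): δ = 124.34°  ·
antipodal pairs: 6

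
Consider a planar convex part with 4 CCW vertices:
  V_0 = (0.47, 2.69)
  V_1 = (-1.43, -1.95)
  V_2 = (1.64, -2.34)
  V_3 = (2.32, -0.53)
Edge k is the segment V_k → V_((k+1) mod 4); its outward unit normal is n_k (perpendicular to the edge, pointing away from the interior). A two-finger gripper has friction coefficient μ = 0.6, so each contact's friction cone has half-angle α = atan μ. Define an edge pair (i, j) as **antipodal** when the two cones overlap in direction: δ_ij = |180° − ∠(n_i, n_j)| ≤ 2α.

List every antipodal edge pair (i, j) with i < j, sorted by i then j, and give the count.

count = 3; pairs: (0,2), (0,3), (1,3)

α = atan 0.6 = 30.96°;  2α = 61.93°
n_0 = (-0.9254, +0.3789)
n_1 = (-0.1260, -0.9920)
n_2 = (+0.9361, -0.3517)
n_3 = (+0.8671, +0.4982)
  (0,1): δ = 74.97°  ·
  (0,2): δ = 1.68°  ✓
  (0,3): δ = 52.15°  ✓
  (1,2): δ = 103.35°  ·
  (1,3): δ = 52.88°  ✓
  (2,3): δ = 129.53°  ·
antipodal pairs: 3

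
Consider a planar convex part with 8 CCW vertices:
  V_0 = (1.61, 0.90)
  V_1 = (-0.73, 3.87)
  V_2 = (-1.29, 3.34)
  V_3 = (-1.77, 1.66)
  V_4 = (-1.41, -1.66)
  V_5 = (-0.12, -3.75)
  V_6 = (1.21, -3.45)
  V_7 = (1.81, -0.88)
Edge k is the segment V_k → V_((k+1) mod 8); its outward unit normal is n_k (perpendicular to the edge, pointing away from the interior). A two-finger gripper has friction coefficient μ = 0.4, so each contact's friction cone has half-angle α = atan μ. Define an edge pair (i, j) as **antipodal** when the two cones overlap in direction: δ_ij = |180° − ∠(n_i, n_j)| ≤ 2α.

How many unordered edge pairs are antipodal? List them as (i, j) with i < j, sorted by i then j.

α = atan 0.4 = 21.80°;  2α = 43.60°
n_0 = (+0.7855, +0.6189)
n_1 = (-0.6874, +0.7263)
n_2 = (-0.9615, +0.2747)
n_3 = (-0.9942, -0.1078)
n_4 = (-0.8510, -0.5252)
n_5 = (+0.2200, -0.9755)
n_6 = (+0.9738, -0.2273)
n_7 = (+0.9937, +0.1117)
  (0,1): δ = 84.81°  ·
  (0,2): δ = 54.18°  ·
  (0,3): δ = 32.05°  ✓
  (0,4): δ = 6.55°  ✓
  (0,5): δ = 64.48°  ·
  (0,6): δ = 128.63°  ·
  (0,7): δ = 148.18°  ·
  (1,2): δ = 149.37°  ·
  (1,3): δ = 127.23°  ·
  (1,4): δ = 101.74°  ·
  (1,5): δ = 30.71°  ✓
  (1,6): δ = 33.44°  ✓
  (1,7): δ = 52.99°  ·
  (2,3): δ = 157.87°  ·
  (2,4): δ = 132.37°  ·
  (2,5): δ = 61.34°  ·
  (2,6): δ = 2.80°  ✓
  (2,7): δ = 22.36°  ✓
  (3,4): δ = 154.50°  ·
  (3,5): δ = 83.48°  ·
  (3,6): δ = 19.33°  ✓
  (3,7): δ = 0.22°  ✓
  (4,5): δ = 108.97°  ·
  (4,6): δ = 44.82°  ·
  (4,7): δ = 25.27°  ✓
  (5,6): δ = 115.85°  ·
  (5,7): δ = 96.30°  ·
  (6,7): δ = 160.45°  ·
antipodal pairs: 9

count = 9; pairs: (0,3), (0,4), (1,5), (1,6), (2,6), (2,7), (3,6), (3,7), (4,7)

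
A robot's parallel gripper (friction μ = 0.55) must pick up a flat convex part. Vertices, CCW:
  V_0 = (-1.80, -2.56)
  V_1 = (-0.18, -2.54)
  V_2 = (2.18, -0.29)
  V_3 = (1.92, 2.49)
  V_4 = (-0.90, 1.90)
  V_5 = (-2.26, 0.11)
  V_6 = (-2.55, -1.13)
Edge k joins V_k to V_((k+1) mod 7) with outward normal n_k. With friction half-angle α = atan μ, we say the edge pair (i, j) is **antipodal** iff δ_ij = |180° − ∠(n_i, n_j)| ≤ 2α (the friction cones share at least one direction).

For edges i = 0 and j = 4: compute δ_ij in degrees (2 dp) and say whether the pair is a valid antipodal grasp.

δ = 52.07°, valid

α = atan 0.55 = 28.81°;  2α = 57.62°
edge 0: e_0 = (+1.62, +0.02);  n_0 = (+0.0123, -0.9999)
edge 4: e_4 = (-1.36, -1.79);  n_4 = (-0.7962, +0.6050)
∠(n_0, n_4) = 127.93°
δ = |180° − 127.93°| = 52.07°
52.07° ≤ 2α = 57.62°  →  valid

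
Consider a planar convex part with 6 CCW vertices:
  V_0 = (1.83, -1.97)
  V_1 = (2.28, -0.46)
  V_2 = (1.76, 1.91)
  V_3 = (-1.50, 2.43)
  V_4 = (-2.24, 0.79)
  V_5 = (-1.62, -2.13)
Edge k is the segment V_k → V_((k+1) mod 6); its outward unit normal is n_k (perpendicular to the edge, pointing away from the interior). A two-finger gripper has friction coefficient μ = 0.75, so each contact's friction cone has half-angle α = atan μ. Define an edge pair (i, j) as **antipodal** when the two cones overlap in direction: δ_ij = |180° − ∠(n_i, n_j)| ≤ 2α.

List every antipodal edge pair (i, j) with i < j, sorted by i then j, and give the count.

count = 7; pairs: (0,3), (0,4), (1,3), (1,4), (2,4), (2,5), (3,5)

α = atan 0.75 = 36.87°;  2α = 73.74°
n_0 = (+0.9583, -0.2856)
n_1 = (+0.9768, +0.2143)
n_2 = (+0.1575, +0.9875)
n_3 = (-0.9115, +0.4113)
n_4 = (-0.9782, -0.2077)
n_5 = (+0.0463, -0.9989)
  (0,1): δ = 151.03°  ·
  (0,2): δ = 82.47°  ·
  (0,3): δ = 7.69°  ✓
  (0,4): δ = 28.58°  ✓
  (0,5): δ = 109.25°  ·
  (1,2): δ = 111.44°  ·
  (1,3): δ = 36.66°  ✓
  (1,4): δ = 0.39°  ✓
  (1,5): δ = 80.28°  ·
  (2,3): δ = 105.22°  ·
  (2,4): δ = 68.95°  ✓
  (2,5): δ = 11.72°  ✓
  (3,4): δ = 143.73°  ·
  (3,5): δ = 63.06°  ✓
  (4,5): δ = 99.33°  ·
antipodal pairs: 7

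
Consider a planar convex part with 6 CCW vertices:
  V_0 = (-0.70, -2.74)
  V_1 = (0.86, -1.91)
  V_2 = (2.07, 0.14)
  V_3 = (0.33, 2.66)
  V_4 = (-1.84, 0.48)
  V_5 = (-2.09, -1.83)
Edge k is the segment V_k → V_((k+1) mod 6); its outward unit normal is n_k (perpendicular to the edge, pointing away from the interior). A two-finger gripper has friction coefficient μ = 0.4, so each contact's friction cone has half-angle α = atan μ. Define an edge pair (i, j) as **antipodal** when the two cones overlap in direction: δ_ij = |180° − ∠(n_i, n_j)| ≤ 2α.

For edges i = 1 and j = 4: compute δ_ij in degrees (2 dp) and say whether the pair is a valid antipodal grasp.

α = atan 0.4 = 21.80°;  2α = 43.60°
edge 1: e_1 = (+1.21, +2.05);  n_1 = (+0.8612, -0.5083)
edge 4: e_4 = (-0.25, -2.31);  n_4 = (-0.9942, +0.1076)
∠(n_1, n_4) = 155.63°
δ = |180° − 155.63°| = 24.37°
24.37° ≤ 2α = 43.60°  →  valid

δ = 24.37°, valid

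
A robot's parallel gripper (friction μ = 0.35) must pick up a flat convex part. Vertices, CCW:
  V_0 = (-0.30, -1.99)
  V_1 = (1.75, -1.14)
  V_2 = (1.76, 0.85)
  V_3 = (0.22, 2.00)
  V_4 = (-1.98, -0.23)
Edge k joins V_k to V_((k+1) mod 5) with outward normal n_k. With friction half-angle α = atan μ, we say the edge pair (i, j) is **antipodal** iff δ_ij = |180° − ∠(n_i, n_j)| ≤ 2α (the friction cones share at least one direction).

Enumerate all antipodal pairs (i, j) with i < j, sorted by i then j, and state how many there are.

count = 2; pairs: (0,3), (2,4)

α = atan 0.35 = 19.29°;  2α = 38.58°
n_0 = (+0.3830, -0.9237)
n_1 = (+1.0000, -0.0050)
n_2 = (+0.5983, +0.8012)
n_3 = (-0.7119, +0.7023)
n_4 = (-0.7234, -0.6905)
  (0,1): δ = 112.81°  ·
  (0,2): δ = 59.27°  ·
  (0,3): δ = 22.87°  ✓
  (0,4): δ = 111.15°  ·
  (1,2): δ = 126.46°  ·
  (1,3): δ = 44.32°  ·
  (1,4): δ = 43.96°  ·
  (2,3): δ = 97.86°  ·
  (2,4): δ = 9.58°  ✓
  (3,4): δ = 91.72°  ·
antipodal pairs: 2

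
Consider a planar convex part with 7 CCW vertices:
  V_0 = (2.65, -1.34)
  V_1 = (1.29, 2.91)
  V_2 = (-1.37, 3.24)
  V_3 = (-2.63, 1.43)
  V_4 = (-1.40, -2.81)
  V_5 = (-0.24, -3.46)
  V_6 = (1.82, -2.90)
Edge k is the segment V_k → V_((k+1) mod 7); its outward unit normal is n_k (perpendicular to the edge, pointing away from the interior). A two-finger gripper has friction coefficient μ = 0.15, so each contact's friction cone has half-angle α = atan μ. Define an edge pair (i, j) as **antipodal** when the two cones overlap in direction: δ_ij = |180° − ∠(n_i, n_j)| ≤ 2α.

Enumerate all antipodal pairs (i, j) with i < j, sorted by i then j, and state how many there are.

count = 2; pairs: (0,3), (2,6)

α = atan 0.15 = 8.53°;  2α = 17.06°
n_0 = (+0.9524, +0.3048)
n_1 = (+0.1231, +0.9924)
n_2 = (-0.8207, +0.5713)
n_3 = (-0.9604, -0.2786)
n_4 = (-0.4888, -0.8724)
n_5 = (+0.2623, -0.9650)
n_6 = (+0.8828, -0.4697)
  (0,1): δ = 114.82°  ·
  (0,2): δ = 52.59°  ·
  (0,3): δ = 1.57°  ✓
  (0,4): δ = 42.99°  ·
  (0,5): δ = 87.46°  ·
  (0,6): δ = 134.24°  ·
  (1,2): δ = 117.77°  ·
  (1,3): δ = 66.75°  ·
  (1,4): δ = 22.19°  ·
  (1,5): δ = 22.28°  ·
  (1,6): δ = 69.06°  ·
  (2,3): δ = 128.98°  ·
  (2,4): δ = 84.42°  ·
  (2,5): δ = 39.95°  ·
  (2,6): δ = 6.83°  ✓
  (3,4): δ = 135.44°  ·
  (3,5): δ = 90.97°  ·
  (3,6): δ = 44.19°  ·
  (4,5): δ = 135.53°  ·
  (4,6): δ = 88.75°  ·
  (5,6): δ = 133.22°  ·
antipodal pairs: 2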